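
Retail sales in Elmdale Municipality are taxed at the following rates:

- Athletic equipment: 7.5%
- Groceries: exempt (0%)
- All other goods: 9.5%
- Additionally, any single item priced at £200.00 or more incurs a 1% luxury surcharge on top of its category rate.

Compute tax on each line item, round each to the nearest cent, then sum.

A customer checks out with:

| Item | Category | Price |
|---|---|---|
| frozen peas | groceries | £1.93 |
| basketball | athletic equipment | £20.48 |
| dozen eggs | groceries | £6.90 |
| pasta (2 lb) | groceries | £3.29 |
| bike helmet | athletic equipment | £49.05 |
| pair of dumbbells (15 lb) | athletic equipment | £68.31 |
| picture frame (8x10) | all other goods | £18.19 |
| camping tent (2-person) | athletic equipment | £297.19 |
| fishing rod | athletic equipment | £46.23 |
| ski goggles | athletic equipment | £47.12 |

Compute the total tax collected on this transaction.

£44.33

Frozen peas £1.93: groceries → 0% → £0.00
Basketball £20.48: athletic equipment → 7.5% → £1.54
Dozen eggs £6.90: groceries → 0% → £0.00
Pasta (2 lb) £3.29: groceries → 0% → £0.00
Bike helmet £49.05: athletic equipment → 7.5% → £3.68
Pair of dumbbells (15 lb) £68.31: athletic equipment → 7.5% → £5.12
Picture frame (8x10) £18.19: all other goods → 9.5% → £1.73
Camping tent (2-person) £297.19: athletic equipment → 7.5% + 1% surcharge = 8.5% → £25.26
Fishing rod £46.23: athletic equipment → 7.5% → £3.47
Ski goggles £47.12: athletic equipment → 7.5% → £3.53
Total tax = £1.54 + £3.68 + £5.12 + £1.73 + £25.26 + £3.47 + £3.53 = £44.33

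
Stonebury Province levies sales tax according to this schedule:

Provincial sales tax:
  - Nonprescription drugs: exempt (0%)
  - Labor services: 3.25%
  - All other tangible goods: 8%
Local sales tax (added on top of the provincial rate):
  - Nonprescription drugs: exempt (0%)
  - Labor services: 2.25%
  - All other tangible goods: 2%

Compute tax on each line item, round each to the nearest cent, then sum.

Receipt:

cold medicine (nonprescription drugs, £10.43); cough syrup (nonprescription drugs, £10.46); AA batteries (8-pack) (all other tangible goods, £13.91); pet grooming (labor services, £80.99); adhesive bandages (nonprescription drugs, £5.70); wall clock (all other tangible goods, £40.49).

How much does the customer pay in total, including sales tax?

Cold medicine £10.43: nonprescription drugs → 0% + 0% local = 0% → £0.00
Cough syrup £10.46: nonprescription drugs → 0% + 0% local = 0% → £0.00
AA batteries (8-pack) £13.91: all other tangible goods → 8% + 2% local = 10% → £1.39
Pet grooming £80.99: labor services → 3.25% + 2.25% local = 5.5% → £4.45
Adhesive bandages £5.70: nonprescription drugs → 0% + 0% local = 0% → £0.00
Wall clock £40.49: all other tangible goods → 8% + 2% local = 10% → £4.05
Subtotal = £161.98; tax = £9.89; total due = £171.87

£171.87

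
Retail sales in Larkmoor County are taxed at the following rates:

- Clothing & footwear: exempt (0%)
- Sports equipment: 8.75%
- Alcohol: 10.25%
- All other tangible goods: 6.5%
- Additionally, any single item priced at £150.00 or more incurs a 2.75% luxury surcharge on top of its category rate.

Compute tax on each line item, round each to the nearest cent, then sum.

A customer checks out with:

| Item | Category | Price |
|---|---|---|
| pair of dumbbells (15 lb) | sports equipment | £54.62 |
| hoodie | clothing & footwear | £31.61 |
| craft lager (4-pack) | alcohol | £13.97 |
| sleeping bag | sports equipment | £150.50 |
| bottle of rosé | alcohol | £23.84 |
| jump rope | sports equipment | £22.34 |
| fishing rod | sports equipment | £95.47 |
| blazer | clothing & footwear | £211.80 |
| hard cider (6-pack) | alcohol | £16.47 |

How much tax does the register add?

£43.77

Pair of dumbbells (15 lb) £54.62: sports equipment → 8.75% → £4.78
Hoodie £31.61: clothing & footwear → 0% → £0.00
Craft lager (4-pack) £13.97: alcohol → 10.25% → £1.43
Sleeping bag £150.50: sports equipment → 8.75% + 2.75% surcharge = 11.5% → £17.31
Bottle of rosé £23.84: alcohol → 10.25% → £2.44
Jump rope £22.34: sports equipment → 8.75% → £1.95
Fishing rod £95.47: sports equipment → 8.75% → £8.35
Blazer £211.80: clothing & footwear → 0% + 2.75% surcharge = 2.75% → £5.82
Hard cider (6-pack) £16.47: alcohol → 10.25% → £1.69
Total tax = £4.78 + £1.43 + £17.31 + £2.44 + £1.95 + £8.35 + £5.82 + £1.69 = £43.77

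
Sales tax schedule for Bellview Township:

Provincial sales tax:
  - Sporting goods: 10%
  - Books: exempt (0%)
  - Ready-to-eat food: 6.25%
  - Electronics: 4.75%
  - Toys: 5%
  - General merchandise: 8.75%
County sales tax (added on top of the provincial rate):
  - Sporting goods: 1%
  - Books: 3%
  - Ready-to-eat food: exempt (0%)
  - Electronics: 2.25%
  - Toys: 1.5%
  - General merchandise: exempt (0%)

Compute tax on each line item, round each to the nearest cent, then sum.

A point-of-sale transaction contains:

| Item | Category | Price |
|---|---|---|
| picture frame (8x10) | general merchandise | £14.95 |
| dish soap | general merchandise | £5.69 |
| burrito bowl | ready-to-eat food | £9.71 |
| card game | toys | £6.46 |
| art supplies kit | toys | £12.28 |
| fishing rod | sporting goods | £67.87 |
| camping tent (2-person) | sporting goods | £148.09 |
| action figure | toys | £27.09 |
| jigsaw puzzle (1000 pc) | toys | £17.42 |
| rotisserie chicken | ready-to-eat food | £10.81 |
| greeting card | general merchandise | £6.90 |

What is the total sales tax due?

£31.57

Picture frame (8x10) £14.95: general merchandise → 8.75% + 0% county = 8.75% → £1.31
Dish soap £5.69: general merchandise → 8.75% + 0% county = 8.75% → £0.50
Burrito bowl £9.71: ready-to-eat food → 6.25% + 0% county = 6.25% → £0.61
Card game £6.46: toys → 5% + 1.5% county = 6.5% → £0.42
Art supplies kit £12.28: toys → 5% + 1.5% county = 6.5% → £0.80
Fishing rod £67.87: sporting goods → 10% + 1% county = 11% → £7.47
Camping tent (2-person) £148.09: sporting goods → 10% + 1% county = 11% → £16.29
Action figure £27.09: toys → 5% + 1.5% county = 6.5% → £1.76
Jigsaw puzzle (1000 pc) £17.42: toys → 5% + 1.5% county = 6.5% → £1.13
Rotisserie chicken £10.81: ready-to-eat food → 6.25% + 0% county = 6.25% → £0.68
Greeting card £6.90: general merchandise → 8.75% + 0% county = 8.75% → £0.60
Total tax = £1.31 + £0.50 + £0.61 + £0.42 + £0.80 + £7.47 + £16.29 + £1.76 + £1.13 + £0.68 + £0.60 = £31.57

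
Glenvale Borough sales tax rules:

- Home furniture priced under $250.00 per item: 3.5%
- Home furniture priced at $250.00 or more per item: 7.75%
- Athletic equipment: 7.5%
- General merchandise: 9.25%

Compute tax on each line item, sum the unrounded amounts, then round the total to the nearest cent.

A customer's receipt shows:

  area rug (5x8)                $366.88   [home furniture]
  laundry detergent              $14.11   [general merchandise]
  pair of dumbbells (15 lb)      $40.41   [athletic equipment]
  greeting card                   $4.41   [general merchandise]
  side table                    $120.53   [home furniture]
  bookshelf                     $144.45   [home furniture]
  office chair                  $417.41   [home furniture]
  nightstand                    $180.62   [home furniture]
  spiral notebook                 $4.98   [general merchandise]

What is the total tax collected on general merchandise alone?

$2.17

Laundry detergent $14.11: general merchandise → 9.25% → $1.305175
Greeting card $4.41: general merchandise → 9.25% → $0.407925
Spiral notebook $4.98: general merchandise → 9.25% → $0.46065
Tax on general merchandise: unrounded sum = $2.17375 → $2.17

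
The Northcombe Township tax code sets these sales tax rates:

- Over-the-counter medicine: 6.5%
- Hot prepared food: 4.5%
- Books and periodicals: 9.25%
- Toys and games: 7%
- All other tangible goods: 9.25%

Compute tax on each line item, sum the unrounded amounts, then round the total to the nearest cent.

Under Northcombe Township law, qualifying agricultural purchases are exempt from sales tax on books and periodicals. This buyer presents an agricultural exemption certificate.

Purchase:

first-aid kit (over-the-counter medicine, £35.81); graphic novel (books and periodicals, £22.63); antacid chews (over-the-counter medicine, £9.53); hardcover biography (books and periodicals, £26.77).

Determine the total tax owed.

First-aid kit £35.81: over-the-counter medicine → 6.5% → £2.32765
Graphic novel £22.63: books and periodicals, buyer-exempt → 0% → £0.00
Antacid chews £9.53: over-the-counter medicine → 6.5% → £0.61945
Hardcover biography £26.77: books and periodicals, buyer-exempt → 0% → £0.00
Unrounded tax sum = £2.9471 → £2.95

£2.95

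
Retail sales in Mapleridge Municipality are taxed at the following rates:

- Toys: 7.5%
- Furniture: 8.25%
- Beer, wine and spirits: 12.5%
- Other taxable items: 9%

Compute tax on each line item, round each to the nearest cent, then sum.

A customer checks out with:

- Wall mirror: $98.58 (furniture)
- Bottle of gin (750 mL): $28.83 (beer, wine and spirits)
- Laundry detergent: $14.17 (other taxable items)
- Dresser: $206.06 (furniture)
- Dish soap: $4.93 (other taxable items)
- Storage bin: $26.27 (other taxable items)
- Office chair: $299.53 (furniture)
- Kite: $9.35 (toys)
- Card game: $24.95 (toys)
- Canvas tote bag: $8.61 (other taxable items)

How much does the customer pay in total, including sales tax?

$782.14

Wall mirror $98.58: furniture → 8.25% → $8.13
Bottle of gin (750 mL) $28.83: beer, wine and spirits → 12.5% → $3.60
Laundry detergent $14.17: other taxable items → 9% → $1.28
Dresser $206.06: furniture → 8.25% → $17.00
Dish soap $4.93: other taxable items → 9% → $0.44
Storage bin $26.27: other taxable items → 9% → $2.36
Office chair $299.53: furniture → 8.25% → $24.71
Kite $9.35: toys → 7.5% → $0.70
Card game $24.95: toys → 7.5% → $1.87
Canvas tote bag $8.61: other taxable items → 9% → $0.77
Subtotal = $721.28; tax = $60.86; total due = $782.14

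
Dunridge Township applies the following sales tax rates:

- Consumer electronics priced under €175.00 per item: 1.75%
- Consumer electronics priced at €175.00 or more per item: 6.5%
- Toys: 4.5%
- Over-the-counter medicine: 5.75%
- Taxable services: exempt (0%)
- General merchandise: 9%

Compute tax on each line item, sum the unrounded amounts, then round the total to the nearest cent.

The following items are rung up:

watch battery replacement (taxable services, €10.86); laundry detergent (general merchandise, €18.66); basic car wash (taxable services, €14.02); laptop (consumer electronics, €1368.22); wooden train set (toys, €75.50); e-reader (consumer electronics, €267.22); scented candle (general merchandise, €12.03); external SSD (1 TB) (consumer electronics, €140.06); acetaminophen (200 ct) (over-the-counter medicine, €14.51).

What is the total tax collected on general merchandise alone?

Laundry detergent €18.66: general merchandise → 9% → €1.6794
Scented candle €12.03: general merchandise → 9% → €1.0827
Tax on general merchandise: unrounded sum = €2.7621 → €2.76

€2.76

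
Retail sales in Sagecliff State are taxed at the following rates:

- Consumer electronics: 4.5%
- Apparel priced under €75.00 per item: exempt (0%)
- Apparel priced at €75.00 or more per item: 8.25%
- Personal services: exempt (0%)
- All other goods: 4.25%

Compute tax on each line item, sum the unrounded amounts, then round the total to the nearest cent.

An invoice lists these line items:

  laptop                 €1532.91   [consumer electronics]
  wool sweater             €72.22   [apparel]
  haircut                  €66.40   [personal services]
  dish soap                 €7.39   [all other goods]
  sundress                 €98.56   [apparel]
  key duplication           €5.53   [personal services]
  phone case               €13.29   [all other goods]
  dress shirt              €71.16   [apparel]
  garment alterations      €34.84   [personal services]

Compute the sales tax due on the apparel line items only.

€8.13

Wool sweater €72.22: apparel, under €75.00 → 0% → €0.00
Sundress €98.56: apparel, €75.00 or more → 8.25% → €8.1312
Dress shirt €71.16: apparel, under €75.00 → 0% → €0.00
Tax on apparel: unrounded sum = €8.1312 → €8.13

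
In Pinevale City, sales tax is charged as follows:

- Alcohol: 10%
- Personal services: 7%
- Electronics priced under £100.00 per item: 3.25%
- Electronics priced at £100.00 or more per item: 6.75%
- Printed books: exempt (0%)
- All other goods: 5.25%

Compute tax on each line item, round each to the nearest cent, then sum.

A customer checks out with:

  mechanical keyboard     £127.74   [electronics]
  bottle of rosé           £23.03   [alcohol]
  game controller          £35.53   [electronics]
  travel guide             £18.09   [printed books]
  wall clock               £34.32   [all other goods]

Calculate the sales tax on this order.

£13.87

Mechanical keyboard £127.74: electronics, £100.00 or more → 6.75% → £8.62
Bottle of rosé £23.03: alcohol → 10% → £2.30
Game controller £35.53: electronics, under £100.00 → 3.25% → £1.15
Travel guide £18.09: printed books → 0% → £0.00
Wall clock £34.32: all other goods → 5.25% → £1.80
Total tax = £8.62 + £2.30 + £1.15 + £1.80 = £13.87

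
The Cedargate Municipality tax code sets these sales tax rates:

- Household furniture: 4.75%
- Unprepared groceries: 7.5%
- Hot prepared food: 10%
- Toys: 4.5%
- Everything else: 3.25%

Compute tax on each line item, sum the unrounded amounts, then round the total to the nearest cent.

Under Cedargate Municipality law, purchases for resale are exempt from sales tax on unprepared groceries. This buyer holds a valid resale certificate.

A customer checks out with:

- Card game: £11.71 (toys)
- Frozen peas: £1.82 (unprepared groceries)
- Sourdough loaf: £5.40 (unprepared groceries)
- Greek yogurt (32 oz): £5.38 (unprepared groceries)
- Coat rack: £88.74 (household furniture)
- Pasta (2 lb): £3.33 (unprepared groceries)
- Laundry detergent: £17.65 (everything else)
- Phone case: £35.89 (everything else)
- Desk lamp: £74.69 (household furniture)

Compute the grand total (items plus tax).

Card game £11.71: toys → 4.5% → £0.52695
Frozen peas £1.82: unprepared groceries, buyer-exempt → 0% → £0.00
Sourdough loaf £5.40: unprepared groceries, buyer-exempt → 0% → £0.00
Greek yogurt (32 oz) £5.38: unprepared groceries, buyer-exempt → 0% → £0.00
Coat rack £88.74: household furniture → 4.75% → £4.21515
Pasta (2 lb) £3.33: unprepared groceries, buyer-exempt → 0% → £0.00
Laundry detergent £17.65: everything else → 3.25% → £0.573625
Phone case £35.89: everything else → 3.25% → £1.166425
Desk lamp £74.69: household furniture → 4.75% → £3.547775
Subtotal = £244.61; unrounded tax = £10.029925 → £10.03; total due = £254.64

£254.64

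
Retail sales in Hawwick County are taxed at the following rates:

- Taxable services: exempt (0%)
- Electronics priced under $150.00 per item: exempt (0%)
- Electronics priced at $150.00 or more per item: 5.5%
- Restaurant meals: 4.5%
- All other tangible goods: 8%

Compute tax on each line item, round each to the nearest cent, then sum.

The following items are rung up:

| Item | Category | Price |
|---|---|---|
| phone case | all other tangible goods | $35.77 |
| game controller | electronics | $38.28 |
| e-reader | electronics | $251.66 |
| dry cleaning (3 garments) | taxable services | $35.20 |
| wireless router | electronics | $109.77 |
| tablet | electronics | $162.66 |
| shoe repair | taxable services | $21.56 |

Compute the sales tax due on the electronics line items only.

Game controller $38.28: electronics, under $150.00 → 0% → $0.00
E-reader $251.66: electronics, $150.00 or more → 5.5% → $13.84
Wireless router $109.77: electronics, under $150.00 → 0% → $0.00
Tablet $162.66: electronics, $150.00 or more → 5.5% → $8.95
Tax on electronics = $0.00 + $13.84 + $0.00 + $8.95 = $22.79

$22.79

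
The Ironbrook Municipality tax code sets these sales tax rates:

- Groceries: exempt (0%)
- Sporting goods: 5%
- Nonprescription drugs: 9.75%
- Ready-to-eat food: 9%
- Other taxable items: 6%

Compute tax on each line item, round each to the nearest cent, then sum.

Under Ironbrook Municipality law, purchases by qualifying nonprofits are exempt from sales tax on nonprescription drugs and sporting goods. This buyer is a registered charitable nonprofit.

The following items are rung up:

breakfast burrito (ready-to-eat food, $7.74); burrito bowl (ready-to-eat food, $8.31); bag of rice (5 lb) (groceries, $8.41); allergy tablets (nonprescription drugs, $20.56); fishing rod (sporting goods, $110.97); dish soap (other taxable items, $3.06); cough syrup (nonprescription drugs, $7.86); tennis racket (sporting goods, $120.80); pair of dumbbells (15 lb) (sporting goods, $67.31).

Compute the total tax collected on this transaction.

Breakfast burrito $7.74: ready-to-eat food → 9% → $0.70
Burrito bowl $8.31: ready-to-eat food → 9% → $0.75
Bag of rice (5 lb) $8.41: groceries → 0% → $0.00
Allergy tablets $20.56: nonprescription drugs, buyer-exempt → 0% → $0.00
Fishing rod $110.97: sporting goods, buyer-exempt → 0% → $0.00
Dish soap $3.06: other taxable items → 6% → $0.18
Cough syrup $7.86: nonprescription drugs, buyer-exempt → 0% → $0.00
Tennis racket $120.80: sporting goods, buyer-exempt → 0% → $0.00
Pair of dumbbells (15 lb) $67.31: sporting goods, buyer-exempt → 0% → $0.00
Total tax = $0.70 + $0.75 + $0.18 = $1.63

$1.63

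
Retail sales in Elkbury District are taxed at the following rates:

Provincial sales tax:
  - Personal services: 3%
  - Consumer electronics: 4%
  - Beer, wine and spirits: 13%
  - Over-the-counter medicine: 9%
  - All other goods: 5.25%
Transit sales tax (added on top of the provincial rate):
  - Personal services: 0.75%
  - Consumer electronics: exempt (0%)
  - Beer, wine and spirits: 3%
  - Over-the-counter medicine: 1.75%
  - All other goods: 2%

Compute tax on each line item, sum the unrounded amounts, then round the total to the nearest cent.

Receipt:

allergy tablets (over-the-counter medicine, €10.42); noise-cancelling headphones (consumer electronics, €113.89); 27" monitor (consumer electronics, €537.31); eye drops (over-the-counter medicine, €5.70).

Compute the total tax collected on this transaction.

Allergy tablets €10.42: over-the-counter medicine → 9% + 1.75% transit = 10.75% → €1.12015
Noise-cancelling headphones €113.89: consumer electronics → 4% + 0% transit = 4% → €4.5556
27" monitor €537.31: consumer electronics → 4% + 0% transit = 4% → €21.4924
Eye drops €5.70: over-the-counter medicine → 9% + 1.75% transit = 10.75% → €0.61275
Unrounded tax sum = €27.7809 → €27.78

€27.78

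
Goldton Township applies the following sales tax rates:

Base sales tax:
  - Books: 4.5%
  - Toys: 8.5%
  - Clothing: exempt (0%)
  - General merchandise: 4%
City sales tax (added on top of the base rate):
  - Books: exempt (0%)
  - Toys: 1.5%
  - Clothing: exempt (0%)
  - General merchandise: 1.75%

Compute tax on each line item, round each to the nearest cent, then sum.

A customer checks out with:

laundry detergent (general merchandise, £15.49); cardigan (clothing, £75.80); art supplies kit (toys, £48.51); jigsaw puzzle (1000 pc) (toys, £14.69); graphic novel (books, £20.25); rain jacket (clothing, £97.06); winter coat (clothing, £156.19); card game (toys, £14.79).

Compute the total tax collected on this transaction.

Laundry detergent £15.49: general merchandise → 4% + 1.75% city = 5.75% → £0.89
Cardigan £75.80: clothing → 0% + 0% city = 0% → £0.00
Art supplies kit £48.51: toys → 8.5% + 1.5% city = 10% → £4.85
Jigsaw puzzle (1000 pc) £14.69: toys → 8.5% + 1.5% city = 10% → £1.47
Graphic novel £20.25: books → 4.5% + 0% city = 4.5% → £0.91
Rain jacket £97.06: clothing → 0% + 0% city = 0% → £0.00
Winter coat £156.19: clothing → 0% + 0% city = 0% → £0.00
Card game £14.79: toys → 8.5% + 1.5% city = 10% → £1.48
Total tax = £0.89 + £4.85 + £1.47 + £0.91 + £1.48 = £9.60

£9.60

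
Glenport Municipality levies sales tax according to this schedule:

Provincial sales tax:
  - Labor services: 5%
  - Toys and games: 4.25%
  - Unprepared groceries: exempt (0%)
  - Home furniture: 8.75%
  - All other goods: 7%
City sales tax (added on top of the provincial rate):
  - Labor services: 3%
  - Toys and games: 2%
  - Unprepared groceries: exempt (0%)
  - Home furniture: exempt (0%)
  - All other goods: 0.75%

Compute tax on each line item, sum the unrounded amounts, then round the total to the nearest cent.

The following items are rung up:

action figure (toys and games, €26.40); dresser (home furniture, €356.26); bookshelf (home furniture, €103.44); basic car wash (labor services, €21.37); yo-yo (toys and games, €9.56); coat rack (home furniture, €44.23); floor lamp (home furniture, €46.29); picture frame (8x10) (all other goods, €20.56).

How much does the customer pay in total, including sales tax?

€681.80

Action figure €26.40: toys and games → 4.25% + 2% city = 6.25% → €1.65
Dresser €356.26: home furniture → 8.75% + 0% city = 8.75% → €31.17275
Bookshelf €103.44: home furniture → 8.75% + 0% city = 8.75% → €9.051
Basic car wash €21.37: labor services → 5% + 3% city = 8% → €1.7096
Yo-yo €9.56: toys and games → 4.25% + 2% city = 6.25% → €0.5975
Coat rack €44.23: home furniture → 8.75% + 0% city = 8.75% → €3.870125
Floor lamp €46.29: home furniture → 8.75% + 0% city = 8.75% → €4.050375
Picture frame (8x10) €20.56: all other goods → 7% + 0.75% city = 7.75% → €1.5934
Subtotal = €628.11; unrounded tax = €53.69475 → €53.69; total due = €681.80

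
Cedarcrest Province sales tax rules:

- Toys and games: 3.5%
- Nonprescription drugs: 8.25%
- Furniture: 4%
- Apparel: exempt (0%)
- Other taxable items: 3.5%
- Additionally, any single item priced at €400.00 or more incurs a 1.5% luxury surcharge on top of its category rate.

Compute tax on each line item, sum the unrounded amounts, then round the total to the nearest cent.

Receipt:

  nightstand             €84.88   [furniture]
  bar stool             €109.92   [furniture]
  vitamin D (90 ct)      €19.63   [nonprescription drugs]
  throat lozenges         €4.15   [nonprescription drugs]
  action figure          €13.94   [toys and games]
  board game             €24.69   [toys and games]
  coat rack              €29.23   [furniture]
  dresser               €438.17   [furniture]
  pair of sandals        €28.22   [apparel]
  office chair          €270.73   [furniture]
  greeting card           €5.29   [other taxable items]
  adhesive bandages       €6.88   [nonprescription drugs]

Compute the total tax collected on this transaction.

Nightstand €84.88: furniture → 4% → €3.3952
Bar stool €109.92: furniture → 4% → €4.3968
Vitamin D (90 ct) €19.63: nonprescription drugs → 8.25% → €1.619475
Throat lozenges €4.15: nonprescription drugs → 8.25% → €0.342375
Action figure €13.94: toys and games → 3.5% → €0.4879
Board game €24.69: toys and games → 3.5% → €0.86415
Coat rack €29.23: furniture → 4% → €1.1692
Dresser €438.17: furniture → 4% + 1.5% surcharge = 5.5% → €24.09935
Pair of sandals €28.22: apparel → 0% → €0.00
Office chair €270.73: furniture → 4% → €10.8292
Greeting card €5.29: other taxable items → 3.5% → €0.18515
Adhesive bandages €6.88: nonprescription drugs → 8.25% → €0.5676
Unrounded tax sum = €47.9564 → €47.96

€47.96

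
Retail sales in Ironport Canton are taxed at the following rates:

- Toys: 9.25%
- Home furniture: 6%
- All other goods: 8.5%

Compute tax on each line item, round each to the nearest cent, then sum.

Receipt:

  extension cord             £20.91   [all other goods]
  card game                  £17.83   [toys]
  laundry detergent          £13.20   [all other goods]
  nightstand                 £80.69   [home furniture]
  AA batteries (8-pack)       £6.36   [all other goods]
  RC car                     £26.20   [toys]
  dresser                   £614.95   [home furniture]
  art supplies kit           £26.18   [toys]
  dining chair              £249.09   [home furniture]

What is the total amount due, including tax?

Extension cord £20.91: all other goods → 8.5% → £1.78
Card game £17.83: toys → 9.25% → £1.65
Laundry detergent £13.20: all other goods → 8.5% → £1.12
Nightstand £80.69: home furniture → 6% → £4.84
AA batteries (8-pack) £6.36: all other goods → 8.5% → £0.54
RC car £26.20: toys → 9.25% → £2.42
Dresser £614.95: home furniture → 6% → £36.90
Art supplies kit £26.18: toys → 9.25% → £2.42
Dining chair £249.09: home furniture → 6% → £14.95
Subtotal = £1055.41; tax = £66.62; total due = £1122.03

£1122.03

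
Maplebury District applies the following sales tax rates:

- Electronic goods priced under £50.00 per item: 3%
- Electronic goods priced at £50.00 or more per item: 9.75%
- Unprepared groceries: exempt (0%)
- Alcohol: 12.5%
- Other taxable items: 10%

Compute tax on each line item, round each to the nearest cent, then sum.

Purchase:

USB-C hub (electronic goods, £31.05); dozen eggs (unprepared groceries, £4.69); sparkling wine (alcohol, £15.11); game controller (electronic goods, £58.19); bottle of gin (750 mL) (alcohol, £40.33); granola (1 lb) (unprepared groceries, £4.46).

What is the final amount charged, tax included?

£167.36

USB-C hub £31.05: electronic goods, under £50.00 → 3% → £0.93
Dozen eggs £4.69: unprepared groceries → 0% → £0.00
Sparkling wine £15.11: alcohol → 12.5% → £1.89
Game controller £58.19: electronic goods, £50.00 or more → 9.75% → £5.67
Bottle of gin (750 mL) £40.33: alcohol → 12.5% → £5.04
Granola (1 lb) £4.46: unprepared groceries → 0% → £0.00
Subtotal = £153.83; tax = £13.53; total due = £167.36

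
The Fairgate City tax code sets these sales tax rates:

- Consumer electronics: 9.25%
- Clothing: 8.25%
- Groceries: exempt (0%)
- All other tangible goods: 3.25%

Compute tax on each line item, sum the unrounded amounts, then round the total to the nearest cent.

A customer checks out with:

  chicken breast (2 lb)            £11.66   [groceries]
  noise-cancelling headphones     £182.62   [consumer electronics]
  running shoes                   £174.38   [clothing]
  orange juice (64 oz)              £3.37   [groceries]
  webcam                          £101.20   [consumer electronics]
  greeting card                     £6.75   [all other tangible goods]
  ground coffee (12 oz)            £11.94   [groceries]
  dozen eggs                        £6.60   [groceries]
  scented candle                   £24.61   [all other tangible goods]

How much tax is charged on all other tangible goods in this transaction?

£1.02

Greeting card £6.75: all other tangible goods → 3.25% → £0.219375
Scented candle £24.61: all other tangible goods → 3.25% → £0.799825
Tax on all other tangible goods: unrounded sum = £1.0192 → £1.02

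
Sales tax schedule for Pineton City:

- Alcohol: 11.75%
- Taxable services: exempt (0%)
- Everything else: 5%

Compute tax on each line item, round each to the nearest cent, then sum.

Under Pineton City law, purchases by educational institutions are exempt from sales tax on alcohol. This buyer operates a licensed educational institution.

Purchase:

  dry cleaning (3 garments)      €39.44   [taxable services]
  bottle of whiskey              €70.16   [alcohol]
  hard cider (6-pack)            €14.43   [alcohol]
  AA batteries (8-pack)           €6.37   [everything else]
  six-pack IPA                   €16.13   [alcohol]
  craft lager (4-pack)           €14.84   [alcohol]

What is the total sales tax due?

Dry cleaning (3 garments) €39.44: taxable services → 0% → €0.00
Bottle of whiskey €70.16: alcohol, buyer-exempt → 0% → €0.00
Hard cider (6-pack) €14.43: alcohol, buyer-exempt → 0% → €0.00
AA batteries (8-pack) €6.37: everything else → 5% → €0.32
Six-pack IPA €16.13: alcohol, buyer-exempt → 0% → €0.00
Craft lager (4-pack) €14.84: alcohol, buyer-exempt → 0% → €0.00
Total tax = €0.32

€0.32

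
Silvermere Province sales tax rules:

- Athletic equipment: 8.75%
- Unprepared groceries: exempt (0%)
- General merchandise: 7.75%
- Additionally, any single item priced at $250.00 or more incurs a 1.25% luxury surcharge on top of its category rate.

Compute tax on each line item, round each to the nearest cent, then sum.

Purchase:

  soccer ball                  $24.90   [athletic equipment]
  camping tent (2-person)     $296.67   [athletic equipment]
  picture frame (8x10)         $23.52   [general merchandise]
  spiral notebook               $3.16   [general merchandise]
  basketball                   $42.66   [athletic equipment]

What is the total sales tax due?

$37.64

Soccer ball $24.90: athletic equipment → 8.75% → $2.18
Camping tent (2-person) $296.67: athletic equipment → 8.75% + 1.25% surcharge = 10% → $29.67
Picture frame (8x10) $23.52: general merchandise → 7.75% → $1.82
Spiral notebook $3.16: general merchandise → 7.75% → $0.24
Basketball $42.66: athletic equipment → 8.75% → $3.73
Total tax = $2.18 + $29.67 + $1.82 + $0.24 + $3.73 = $37.64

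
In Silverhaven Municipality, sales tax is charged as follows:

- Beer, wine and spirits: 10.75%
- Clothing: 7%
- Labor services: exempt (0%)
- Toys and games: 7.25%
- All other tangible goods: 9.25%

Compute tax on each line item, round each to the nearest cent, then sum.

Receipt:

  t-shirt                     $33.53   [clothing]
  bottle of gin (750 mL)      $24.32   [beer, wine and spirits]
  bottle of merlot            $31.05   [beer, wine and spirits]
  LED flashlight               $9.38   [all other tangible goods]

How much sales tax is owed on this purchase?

$9.17

T-shirt $33.53: clothing → 7% → $2.35
Bottle of gin (750 mL) $24.32: beer, wine and spirits → 10.75% → $2.61
Bottle of merlot $31.05: beer, wine and spirits → 10.75% → $3.34
LED flashlight $9.38: all other tangible goods → 9.25% → $0.87
Total tax = $2.35 + $2.61 + $3.34 + $0.87 = $9.17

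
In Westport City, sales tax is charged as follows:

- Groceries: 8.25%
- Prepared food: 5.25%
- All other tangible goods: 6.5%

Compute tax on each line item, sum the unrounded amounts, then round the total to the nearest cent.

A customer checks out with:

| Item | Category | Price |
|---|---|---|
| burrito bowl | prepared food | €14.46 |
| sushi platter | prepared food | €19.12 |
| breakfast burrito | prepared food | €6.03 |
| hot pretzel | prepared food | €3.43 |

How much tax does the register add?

€2.26

Burrito bowl €14.46: prepared food → 5.25% → €0.75915
Sushi platter €19.12: prepared food → 5.25% → €1.0038
Breakfast burrito €6.03: prepared food → 5.25% → €0.316575
Hot pretzel €3.43: prepared food → 5.25% → €0.180075
Unrounded tax sum = €2.2596 → €2.26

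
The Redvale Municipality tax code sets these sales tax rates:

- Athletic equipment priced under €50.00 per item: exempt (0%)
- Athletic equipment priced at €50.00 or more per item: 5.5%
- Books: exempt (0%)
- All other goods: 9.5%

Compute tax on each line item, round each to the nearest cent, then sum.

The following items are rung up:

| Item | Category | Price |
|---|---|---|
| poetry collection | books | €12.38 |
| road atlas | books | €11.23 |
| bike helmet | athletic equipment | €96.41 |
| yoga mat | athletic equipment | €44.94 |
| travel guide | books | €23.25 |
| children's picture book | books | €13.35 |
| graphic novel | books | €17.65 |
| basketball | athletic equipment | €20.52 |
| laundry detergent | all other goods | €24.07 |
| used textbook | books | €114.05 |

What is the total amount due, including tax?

Poetry collection €12.38: books → 0% → €0.00
Road atlas €11.23: books → 0% → €0.00
Bike helmet €96.41: athletic equipment, €50.00 or more → 5.5% → €5.30
Yoga mat €44.94: athletic equipment, under €50.00 → 0% → €0.00
Travel guide €23.25: books → 0% → €0.00
Children's picture book €13.35: books → 0% → €0.00
Graphic novel €17.65: books → 0% → €0.00
Basketball €20.52: athletic equipment, under €50.00 → 0% → €0.00
Laundry detergent €24.07: all other goods → 9.5% → €2.29
Used textbook €114.05: books → 0% → €0.00
Subtotal = €377.85; tax = €7.59; total due = €385.44

€385.44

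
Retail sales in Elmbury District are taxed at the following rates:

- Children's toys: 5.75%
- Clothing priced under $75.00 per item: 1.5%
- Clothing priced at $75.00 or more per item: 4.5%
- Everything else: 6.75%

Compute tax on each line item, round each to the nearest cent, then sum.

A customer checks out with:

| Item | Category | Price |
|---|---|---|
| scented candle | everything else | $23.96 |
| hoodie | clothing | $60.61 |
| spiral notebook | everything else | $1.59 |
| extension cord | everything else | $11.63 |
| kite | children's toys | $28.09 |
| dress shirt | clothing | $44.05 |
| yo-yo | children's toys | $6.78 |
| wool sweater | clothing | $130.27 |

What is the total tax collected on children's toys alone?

Kite $28.09: children's toys → 5.75% → $1.62
Yo-yo $6.78: children's toys → 5.75% → $0.39
Tax on children's toys = $1.62 + $0.39 = $2.01

$2.01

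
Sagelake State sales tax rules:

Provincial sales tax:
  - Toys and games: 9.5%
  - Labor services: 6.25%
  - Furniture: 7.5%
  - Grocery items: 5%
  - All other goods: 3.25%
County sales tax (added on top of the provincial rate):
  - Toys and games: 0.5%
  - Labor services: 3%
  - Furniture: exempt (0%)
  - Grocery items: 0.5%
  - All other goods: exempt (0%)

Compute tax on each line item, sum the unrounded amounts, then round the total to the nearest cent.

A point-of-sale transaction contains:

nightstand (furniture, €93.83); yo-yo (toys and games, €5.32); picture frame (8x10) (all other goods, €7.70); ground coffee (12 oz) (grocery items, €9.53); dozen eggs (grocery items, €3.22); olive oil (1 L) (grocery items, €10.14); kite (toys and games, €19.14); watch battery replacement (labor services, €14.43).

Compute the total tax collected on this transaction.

€12.33

Nightstand €93.83: furniture → 7.5% + 0% county = 7.5% → €7.03725
Yo-yo €5.32: toys and games → 9.5% + 0.5% county = 10% → €0.532
Picture frame (8x10) €7.70: all other goods → 3.25% + 0% county = 3.25% → €0.25025
Ground coffee (12 oz) €9.53: grocery items → 5% + 0.5% county = 5.5% → €0.52415
Dozen eggs €3.22: grocery items → 5% + 0.5% county = 5.5% → €0.1771
Olive oil (1 L) €10.14: grocery items → 5% + 0.5% county = 5.5% → €0.5577
Kite €19.14: toys and games → 9.5% + 0.5% county = 10% → €1.914
Watch battery replacement €14.43: labor services → 6.25% + 3% county = 9.25% → €1.334775
Unrounded tax sum = €12.327225 → €12.33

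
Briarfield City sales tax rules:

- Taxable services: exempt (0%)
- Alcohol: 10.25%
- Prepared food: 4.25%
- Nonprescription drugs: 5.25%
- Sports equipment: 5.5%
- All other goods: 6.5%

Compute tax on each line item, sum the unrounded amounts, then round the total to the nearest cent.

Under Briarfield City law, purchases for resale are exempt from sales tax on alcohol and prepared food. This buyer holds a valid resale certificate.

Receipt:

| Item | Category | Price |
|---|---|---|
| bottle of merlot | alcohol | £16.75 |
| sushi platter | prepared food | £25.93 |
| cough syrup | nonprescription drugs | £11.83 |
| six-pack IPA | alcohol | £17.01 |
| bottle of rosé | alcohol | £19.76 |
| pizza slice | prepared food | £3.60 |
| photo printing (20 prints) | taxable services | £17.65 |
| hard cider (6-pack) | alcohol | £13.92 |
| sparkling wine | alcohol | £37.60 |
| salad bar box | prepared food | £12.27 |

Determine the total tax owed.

Bottle of merlot £16.75: alcohol, buyer-exempt → 0% → £0.00
Sushi platter £25.93: prepared food, buyer-exempt → 0% → £0.00
Cough syrup £11.83: nonprescription drugs → 5.25% → £0.621075
Six-pack IPA £17.01: alcohol, buyer-exempt → 0% → £0.00
Bottle of rosé £19.76: alcohol, buyer-exempt → 0% → £0.00
Pizza slice £3.60: prepared food, buyer-exempt → 0% → £0.00
Photo printing (20 prints) £17.65: taxable services → 0% → £0.00
Hard cider (6-pack) £13.92: alcohol, buyer-exempt → 0% → £0.00
Sparkling wine £37.60: alcohol, buyer-exempt → 0% → £0.00
Salad bar box £12.27: prepared food, buyer-exempt → 0% → £0.00
Unrounded tax sum = £0.621075 → £0.62

£0.62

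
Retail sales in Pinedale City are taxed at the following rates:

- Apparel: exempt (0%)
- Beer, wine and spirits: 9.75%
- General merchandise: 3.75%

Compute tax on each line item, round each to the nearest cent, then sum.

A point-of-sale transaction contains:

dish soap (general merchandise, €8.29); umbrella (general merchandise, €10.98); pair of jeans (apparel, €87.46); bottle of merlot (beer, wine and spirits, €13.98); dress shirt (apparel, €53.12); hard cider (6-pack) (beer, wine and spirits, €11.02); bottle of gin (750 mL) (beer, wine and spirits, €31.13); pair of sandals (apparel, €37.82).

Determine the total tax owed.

Dish soap €8.29: general merchandise → 3.75% → €0.31
Umbrella €10.98: general merchandise → 3.75% → €0.41
Pair of jeans €87.46: apparel → 0% → €0.00
Bottle of merlot €13.98: beer, wine and spirits → 9.75% → €1.36
Dress shirt €53.12: apparel → 0% → €0.00
Hard cider (6-pack) €11.02: beer, wine and spirits → 9.75% → €1.07
Bottle of gin (750 mL) €31.13: beer, wine and spirits → 9.75% → €3.04
Pair of sandals €37.82: apparel → 0% → €0.00
Total tax = €0.31 + €0.41 + €1.36 + €1.07 + €3.04 = €6.19

€6.19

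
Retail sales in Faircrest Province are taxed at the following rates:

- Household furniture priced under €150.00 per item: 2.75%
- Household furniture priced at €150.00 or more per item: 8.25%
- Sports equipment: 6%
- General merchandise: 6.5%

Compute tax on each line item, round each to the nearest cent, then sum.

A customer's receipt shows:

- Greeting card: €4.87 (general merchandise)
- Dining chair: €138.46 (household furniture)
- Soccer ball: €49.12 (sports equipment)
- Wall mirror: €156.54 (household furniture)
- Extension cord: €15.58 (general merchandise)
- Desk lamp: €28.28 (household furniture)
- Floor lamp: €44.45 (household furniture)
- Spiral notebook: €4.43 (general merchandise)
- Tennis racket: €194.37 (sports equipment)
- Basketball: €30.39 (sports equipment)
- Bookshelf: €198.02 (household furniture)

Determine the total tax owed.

Greeting card €4.87: general merchandise → 6.5% → €0.32
Dining chair €138.46: household furniture, under €150.00 → 2.75% → €3.81
Soccer ball €49.12: sports equipment → 6% → €2.95
Wall mirror €156.54: household furniture, €150.00 or more → 8.25% → €12.91
Extension cord €15.58: general merchandise → 6.5% → €1.01
Desk lamp €28.28: household furniture, under €150.00 → 2.75% → €0.78
Floor lamp €44.45: household furniture, under €150.00 → 2.75% → €1.22
Spiral notebook €4.43: general merchandise → 6.5% → €0.29
Tennis racket €194.37: sports equipment → 6% → €11.66
Basketball €30.39: sports equipment → 6% → €1.82
Bookshelf €198.02: household furniture, €150.00 or more → 8.25% → €16.34
Total tax = €0.32 + €3.81 + €2.95 + €12.91 + €1.01 + €0.78 + €1.22 + €0.29 + €11.66 + €1.82 + €16.34 = €53.11

€53.11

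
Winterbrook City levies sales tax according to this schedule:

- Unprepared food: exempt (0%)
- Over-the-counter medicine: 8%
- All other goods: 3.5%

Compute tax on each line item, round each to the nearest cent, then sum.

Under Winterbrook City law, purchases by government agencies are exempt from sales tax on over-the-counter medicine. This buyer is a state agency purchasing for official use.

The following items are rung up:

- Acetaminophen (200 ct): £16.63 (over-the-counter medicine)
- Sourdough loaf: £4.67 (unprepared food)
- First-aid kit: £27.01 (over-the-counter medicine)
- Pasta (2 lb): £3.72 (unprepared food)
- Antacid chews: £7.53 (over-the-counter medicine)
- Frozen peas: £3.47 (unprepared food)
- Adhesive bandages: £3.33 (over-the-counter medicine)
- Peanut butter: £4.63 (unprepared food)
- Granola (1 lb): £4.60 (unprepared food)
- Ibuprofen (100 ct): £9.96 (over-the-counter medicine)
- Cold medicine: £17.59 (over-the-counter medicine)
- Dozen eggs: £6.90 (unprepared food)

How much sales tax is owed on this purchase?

Acetaminophen (200 ct) £16.63: over-the-counter medicine, buyer-exempt → 0% → £0.00
Sourdough loaf £4.67: unprepared food → 0% → £0.00
First-aid kit £27.01: over-the-counter medicine, buyer-exempt → 0% → £0.00
Pasta (2 lb) £3.72: unprepared food → 0% → £0.00
Antacid chews £7.53: over-the-counter medicine, buyer-exempt → 0% → £0.00
Frozen peas £3.47: unprepared food → 0% → £0.00
Adhesive bandages £3.33: over-the-counter medicine, buyer-exempt → 0% → £0.00
Peanut butter £4.63: unprepared food → 0% → £0.00
Granola (1 lb) £4.60: unprepared food → 0% → £0.00
Ibuprofen (100 ct) £9.96: over-the-counter medicine, buyer-exempt → 0% → £0.00
Cold medicine £17.59: over-the-counter medicine, buyer-exempt → 0% → £0.00
Dozen eggs £6.90: unprepared food → 0% → £0.00
Total tax = £0.00

£0.00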